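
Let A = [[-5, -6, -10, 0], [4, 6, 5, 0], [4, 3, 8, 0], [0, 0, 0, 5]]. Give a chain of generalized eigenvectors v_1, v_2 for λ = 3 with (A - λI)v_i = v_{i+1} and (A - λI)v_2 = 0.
v_1 = [[-1, 1, 0, 0]]^T, v_2 = [[2, -1, -1, 0]]^T

We seek v_1 ∈ ker((A - 3I)^2) \ ker(A - 3I), then set v_{i+1} = (A - 3I) v_i.

One such chain is v_1 = [[-1, 1, 0, 0]]^T, v_2 = [[2, -1, -1, 0]]^T. Check: (A - 3I) v_2 = [[0, 0, 0, 0]]^T = 0.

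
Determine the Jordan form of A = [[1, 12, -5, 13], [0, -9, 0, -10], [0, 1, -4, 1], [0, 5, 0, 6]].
J = [[-4, 1, 0, 0], [0, -4, 0, 0], [0, 0, 1, 1], [0, 0, 0, 1]]

The characteristic polynomial is det(xI - A) = (x - 1)^2(x + 4)^2, so the eigenvalues are -4 (algebraic multiplicity 2), 1 (algebraic multiplicity 2).

For λ = -4: rank(A + 4I) = 3, rank((A + 4I)^2) = 2. The eigenspace has dimension 4 - 3 = 1, so there is 1 Jordan block; the rank sequence gives block sizes [2].

For λ = 1: rank(A - I) = 3, rank((A - I)^2) = 2. The eigenspace has dimension 4 - 3 = 1, so there is 1 Jordan block; the rank sequence gives block sizes [2].

Assembling the blocks gives the Jordan form J above.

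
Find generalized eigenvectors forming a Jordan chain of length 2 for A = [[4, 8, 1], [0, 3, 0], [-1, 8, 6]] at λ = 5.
v_1 = [[2, 0, 1]]^T, v_2 = [[-1, 0, -1]]^T

We seek v_1 ∈ ker((A - 5I)^2) \ ker(A - 5I), then set v_{i+1} = (A - 5I) v_i.

One such chain is v_1 = [[2, 0, 1]]^T, v_2 = [[-1, 0, -1]]^T. Check: (A - 5I) v_2 = [[0, 0, 0]]^T = 0.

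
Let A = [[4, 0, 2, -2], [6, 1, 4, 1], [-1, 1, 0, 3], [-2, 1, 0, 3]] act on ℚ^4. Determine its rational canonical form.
The invariant factors of A (the non-unit diagonal entries of the Smith normal form of xI - A over ℚ[x]) are x^2 - 4x - 2, x^2 - 4x - 2, each dividing the next. The characteristic polynomial is their product, (x^2 - 4x - 2)^2.

The rational canonical form is the block-diagonal matrix of companion matrices C(f_i):
R = [[0, 2, 0, 0], [1, 4, 0, 0], [0, 0, 0, 2], [0, 0, 1, 4]].

Note the characteristic polynomial does not split into linear factors over ℚ, so A has no Jordan form over ℚ; the rational canonical form exists over any field.

R = [[0, 2, 0, 0], [1, 4, 0, 0], [0, 0, 0, 2], [0, 0, 1, 4]]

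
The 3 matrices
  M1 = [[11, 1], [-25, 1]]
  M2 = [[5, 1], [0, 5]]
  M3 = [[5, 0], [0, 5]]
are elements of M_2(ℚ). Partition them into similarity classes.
Characteristic polynomials: χ_{M1} = (x - 6)^2, χ_{M2} = (x - 5)^2, χ_{M3} = (x - 5)^2.

{M1}: invariant factors (x - 6)^2.

{M2}: invariant factors (x - 5)^2.

{M3}: invariant factors x - 5, x - 5.

Matrices are similar if and only if their invariant-factor lists agree; the partition into similarity classes is {M1}, {M2}, {M3}.

3 classes: {M1}, {M2}, {M3}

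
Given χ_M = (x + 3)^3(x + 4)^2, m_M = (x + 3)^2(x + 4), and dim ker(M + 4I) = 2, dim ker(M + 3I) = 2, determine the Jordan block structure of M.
λ = -4: algebraic multiplicity 2 (exponent in χ_M), largest block size 1 (exponent in m_M), 2 blocks (geometric multiplicity). These force block sizes [1, 1].
λ = -3: algebraic multiplicity 3 (exponent in χ_M), largest block size 2 (exponent in m_M), 2 blocks (geometric multiplicity). These force block sizes [2, 1].

Jordan blocks: (-4, 1), (-4, 1), (-3, 2), (-3, 1)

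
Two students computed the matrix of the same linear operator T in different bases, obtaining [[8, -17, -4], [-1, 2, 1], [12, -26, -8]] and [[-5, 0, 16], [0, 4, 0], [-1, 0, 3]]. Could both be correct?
Two matrices over a field are similar if and only if they have the same invariant factors.

Both A and B have characteristic polynomial (x - 4)(x + 1)^2 and minimal polynomial (x - 4)(x + 1)^2. Computing further, both have invariant factors (x - 4)(x + 1)^2. Hence A and B are similar.

Yes.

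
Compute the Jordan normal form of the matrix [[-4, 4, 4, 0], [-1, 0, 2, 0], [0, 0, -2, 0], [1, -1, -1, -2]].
J = [[-2, 1, 0, 0], [0, -2, 1, 0], [0, 0, -2, 0], [0, 0, 0, -2]]

The characteristic polynomial is det(xI - A) = (x + 2)^4, so the eigenvalues are -2 (algebraic multiplicity 4).

For λ = -2: rank(A + 2I) = 2, rank((A + 2I)^2) = 1, rank((A + 2I)^3) = 0. The eigenspace has dimension 4 - 2 = 2, so there are 2 Jordan blocks; the rank sequence gives block sizes [3, 1].

Assembling the blocks gives the Jordan form J above.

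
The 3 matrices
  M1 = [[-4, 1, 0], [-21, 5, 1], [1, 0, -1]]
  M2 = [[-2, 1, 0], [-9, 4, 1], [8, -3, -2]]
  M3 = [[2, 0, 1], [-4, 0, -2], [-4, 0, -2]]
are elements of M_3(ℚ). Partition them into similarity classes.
2 classes: {M1, M2}, {M3}

Characteristic polynomials: χ_{M1} = x^3, χ_{M2} = x^3, χ_{M3} = x^3.

{M1, M2}: invariant factors x^3.

{M3}: invariant factors x, x^2.

Matrices are similar if and only if their invariant-factor lists agree; the partition into similarity classes is {M1, M2}, {M3}.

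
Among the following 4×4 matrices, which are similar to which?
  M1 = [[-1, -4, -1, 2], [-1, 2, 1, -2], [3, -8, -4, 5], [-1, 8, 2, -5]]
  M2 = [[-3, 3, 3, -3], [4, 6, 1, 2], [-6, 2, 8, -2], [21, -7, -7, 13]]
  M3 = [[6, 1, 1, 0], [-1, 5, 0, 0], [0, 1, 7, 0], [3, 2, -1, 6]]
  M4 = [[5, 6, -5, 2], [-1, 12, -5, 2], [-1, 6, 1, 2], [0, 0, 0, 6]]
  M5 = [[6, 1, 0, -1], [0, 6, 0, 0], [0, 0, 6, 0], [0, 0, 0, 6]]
Characteristic polynomials: χ_{M1} = (x + 2)^4, χ_{M2} = (x - 6)^4, χ_{M3} = (x - 6)^4, χ_{M4} = (x - 6)^4, χ_{M5} = (x - 6)^4.

{M1}: invariant factors x + 2, (x + 2)^3.

{M2, M3}: invariant factors x - 6, (x - 6)^3.

{M4, M5}: invariant factors x - 6, x - 6, (x - 6)^2.

Matrices are similar if and only if their invariant-factor lists agree; the partition into similarity classes is {M1}, {M2, M3}, {M4, M5}.

3 classes: {M1}, {M2, M3}, {M4, M5}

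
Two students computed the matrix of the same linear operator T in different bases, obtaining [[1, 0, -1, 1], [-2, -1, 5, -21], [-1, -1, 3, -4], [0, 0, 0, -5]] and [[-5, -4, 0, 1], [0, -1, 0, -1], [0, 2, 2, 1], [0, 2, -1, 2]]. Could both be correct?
Two matrices over a field are similar if and only if they have the same invariant factors.

Both A and B have characteristic polynomial (x - 1)^3(x + 5) and minimal polynomial (x - 1)^3(x + 5). Computing further, both have invariant factors (x - 1)^3(x + 5). Hence A and B are similar.

Yes.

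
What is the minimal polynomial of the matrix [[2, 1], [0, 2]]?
The characteristic polynomial factors as (x - 2)^2. The minimal polynomial is ∏(x - λ)^{k_λ} where k_λ is the size of the largest Jordan block at λ.

For λ = 2: rank(A - 2I) = 1, and the largest Jordan block has size 2 (the smallest k with rank((A - 2I)^k) = rank((A - 2I)^(k+1))).

So m_A(x) = (x - 2)^2.

m_A(x) = (x - 2)^2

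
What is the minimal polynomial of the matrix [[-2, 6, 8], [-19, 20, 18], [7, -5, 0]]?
The characteristic polynomial factors as (x - 6)^3. The minimal polynomial is ∏(x - λ)^{k_λ} where k_λ is the size of the largest Jordan block at λ.

For λ = 6: rank(A - 6I) = 2, and the largest Jordan block has size 3 (the smallest k with rank((A - 6I)^k) = rank((A - 6I)^(k+1))).

So m_A(x) = (x - 6)^3.

m_A(x) = (x - 6)^3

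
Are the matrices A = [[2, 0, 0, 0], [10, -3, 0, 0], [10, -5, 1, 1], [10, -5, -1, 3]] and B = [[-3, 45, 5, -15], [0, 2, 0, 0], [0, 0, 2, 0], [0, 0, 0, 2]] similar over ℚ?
No.

Both have characteristic polynomial (x - 2)^3(x + 3), but the minimal polynomial of A is (x - 2)^2(x + 3) while the minimal polynomial of B is (x - 2)(x + 3). The minimal polynomial is a similarity invariant, so A and B are not similar.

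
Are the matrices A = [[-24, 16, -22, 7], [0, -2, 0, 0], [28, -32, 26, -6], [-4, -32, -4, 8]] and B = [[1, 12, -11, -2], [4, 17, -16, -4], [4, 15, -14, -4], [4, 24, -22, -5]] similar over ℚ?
No.

trace(A) = 8 but trace(B) = -1. The trace is a similarity invariant, so A and B are not similar.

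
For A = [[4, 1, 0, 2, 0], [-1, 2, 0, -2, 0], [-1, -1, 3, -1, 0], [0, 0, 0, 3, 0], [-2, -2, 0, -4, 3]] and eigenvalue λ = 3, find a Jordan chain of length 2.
We seek v_1 ∈ ker((A - 3I)^2) \ ker(A - 3I), then set v_{i+1} = (A - 3I) v_i.

One such chain is v_1 = [[0, 1, 1, 0, 0]]^T, v_2 = [[1, -1, -1, 0, -2]]^T. Check: (A - 3I) v_2 = [[0, 0, 0, 0, 0]]^T = 0.

v_1 = [[0, 1, 1, 0, 0]]^T, v_2 = [[1, -1, -1, 0, -2]]^T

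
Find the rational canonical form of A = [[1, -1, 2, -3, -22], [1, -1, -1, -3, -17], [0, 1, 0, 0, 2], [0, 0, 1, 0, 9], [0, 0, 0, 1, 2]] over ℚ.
R = [[0, 0, 0, 0, -32], [1, 0, 0, 0, -8], [0, 1, 0, 0, 4], [0, 0, 1, 0, 8], [0, 0, 0, 1, 2]]

The invariant factors of A (the non-unit diagonal entries of the Smith normal form of xI - A over ℚ[x]) are (x - 4)(x + 2)(x^3 - 4), each dividing the next. The characteristic polynomial is their product, (x - 4)(x + 2)(x^3 - 4).

The rational canonical form is the block-diagonal matrix of companion matrices C(f_i):
R = [[0, 0, 0, 0, -32], [1, 0, 0, 0, -8], [0, 1, 0, 0, 4], [0, 0, 1, 0, 8], [0, 0, 0, 1, 2]].

Note the characteristic polynomial does not split into linear factors over ℚ, so A has no Jordan form over ℚ; the rational canonical form exists over any field.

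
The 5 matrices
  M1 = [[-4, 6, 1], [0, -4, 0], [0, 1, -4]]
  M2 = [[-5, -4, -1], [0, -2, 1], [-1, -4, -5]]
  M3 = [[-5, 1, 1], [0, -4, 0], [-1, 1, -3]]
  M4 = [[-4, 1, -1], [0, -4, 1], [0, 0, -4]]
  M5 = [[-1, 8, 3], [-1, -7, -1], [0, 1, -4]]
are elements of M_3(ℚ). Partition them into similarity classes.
Characteristic polynomials: χ_{M1} = (x + 4)^3, χ_{M2} = (x + 4)^3, χ_{M3} = (x + 4)^3, χ_{M4} = (x + 4)^3, χ_{M5} = (x + 4)^3.

{M1, M2, M4, M5}: invariant factors (x + 4)^3.

{M3}: invariant factors x + 4, (x + 4)^2.

Matrices are similar if and only if their invariant-factor lists agree; the partition into similarity classes is {M1, M2, M4, M5}, {M3}.

2 classes: {M1, M2, M4, M5}, {M3}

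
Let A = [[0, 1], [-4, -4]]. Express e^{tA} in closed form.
A has Jordan form J = [[-2, 1], [0, -2]] with A = PJP^{-1}, so e^{tA} = P e^{tJ} P^{-1}.

For a Jordan block J_k(λ), e^{tJ_k(λ)} = e^{λt} · (I + tN + t^2 N^2/2! + ... + t^{k-1} N^{k-1}/(k-1)!) where N is the nilpotent superdiagonal part.

Assembling the blocks and conjugating back gives the entries of e^{tA} as shown above.

e^{tA} = [[(2*t + 1)*e^{-2*t}, t*e^{-2*t}], [-4*t*e^{-2*t}, (1 - 2*t)*e^{-2*t}]]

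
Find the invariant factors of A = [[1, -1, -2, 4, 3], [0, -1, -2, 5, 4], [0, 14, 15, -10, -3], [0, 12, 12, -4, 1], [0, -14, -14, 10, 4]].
The Jordan structure of A has elementary divisors (x - 1)^2, (x - 1), (x - 6)^2. Arranging the block sizes at each eigenvalue in decreasing order and taking row products gives the invariant factors.

Invariant factors (smallest first, each dividing the next): x - 1, (x - 6)^2(x - 1)^2.

Check: the last factor (x - 6)^2(x - 1)^2 is the minimal polynomial, and the product (x - 6)^2(x - 1)^3 is the characteristic polynomial.

x - 1, (x - 6)^2(x - 1)^2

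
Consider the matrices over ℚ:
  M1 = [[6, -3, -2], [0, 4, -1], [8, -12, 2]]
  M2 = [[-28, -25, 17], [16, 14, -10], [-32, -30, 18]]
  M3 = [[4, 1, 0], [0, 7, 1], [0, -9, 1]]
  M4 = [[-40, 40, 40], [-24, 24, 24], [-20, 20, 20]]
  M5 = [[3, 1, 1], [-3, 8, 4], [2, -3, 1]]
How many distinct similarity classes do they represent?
3 classes: {M1, M3, M5}, {M2}, {M4}

Characteristic polynomials: χ_{M1} = (x - 4)^3, χ_{M2} = x^2(x - 4), χ_{M3} = (x - 4)^3, χ_{M4} = x^2(x - 4), χ_{M5} = (x - 4)^3.

{M1, M3, M5}: invariant factors (x - 4)^3.

{M2}: invariant factors x^2(x - 4).

{M4}: invariant factors x, x(x - 4).

Matrices are similar if and only if their invariant-factor lists agree; the partition into similarity classes is {M1, M3, M5}, {M2}, {M4}.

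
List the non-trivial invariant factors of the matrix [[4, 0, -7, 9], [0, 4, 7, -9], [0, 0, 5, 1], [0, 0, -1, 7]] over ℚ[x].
x - 4, (x - 6)^2(x - 4)

The Jordan structure of A has elementary divisors (x - 4), (x - 4), (x - 6)^2. Arranging the block sizes at each eigenvalue in decreasing order and taking row products gives the invariant factors.

Invariant factors (smallest first, each dividing the next): x - 4, (x - 6)^2(x - 4).

Check: the last factor (x - 6)^2(x - 4) is the minimal polynomial, and the product (x - 6)^2(x - 4)^2 is the characteristic polynomial.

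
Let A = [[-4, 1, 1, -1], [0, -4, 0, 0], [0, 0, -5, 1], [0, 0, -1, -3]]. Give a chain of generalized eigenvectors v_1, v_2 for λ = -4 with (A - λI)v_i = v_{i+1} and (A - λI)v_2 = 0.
v_1 = [[-2, 1, 0, 0]]^T, v_2 = [[1, 0, 0, 0]]^T

We seek v_1 ∈ ker((A + 4I)^2) \ ker(A + 4I), then set v_{i+1} = (A + 4I) v_i.

One such chain is v_1 = [[-2, 1, 0, 0]]^T, v_2 = [[1, 0, 0, 0]]^T. Check: (A + 4I) v_2 = [[0, 0, 0, 0]]^T = 0.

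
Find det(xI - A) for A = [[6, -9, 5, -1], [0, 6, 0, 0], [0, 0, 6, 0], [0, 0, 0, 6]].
xI - A = [[x - 6, 9, -5, 1], [0, x - 6, 0, 0], [0, 0, x - 6, 0], [0, 0, 0, x - 6]].

Expanding det(xI - A) along the first row:
det(xI - A) = + (x - 6)·det([[x - 6, 0, 0], [0, x - 6, 0], [0, 0, x - 6]]) - (9)·det([[0, 0, 0], [0, x - 6, 0], [0, 0, x - 6]]) + (-5)·det([[0, x - 6, 0], [0, 0, 0], [0, 0, x - 6]]) - (1)·det([[0, x - 6, 0], [0, 0, x - 6], [0, 0, 0]]).

Evaluating gives χ_A(x) = x^4 - 24x^3 + 216x^2 - 864x + 1296 = (x - 6)^4.

χ_A(x) = (x - 6)^4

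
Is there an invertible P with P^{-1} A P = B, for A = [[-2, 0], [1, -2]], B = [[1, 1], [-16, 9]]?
trace(A) = -4 but trace(B) = 10. The trace is a similarity invariant, so A and B are not similar.

No.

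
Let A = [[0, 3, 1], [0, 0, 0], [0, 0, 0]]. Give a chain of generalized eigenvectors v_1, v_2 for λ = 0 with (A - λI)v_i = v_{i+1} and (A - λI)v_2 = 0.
We seek v_1 ∈ ker(A^2) \ ker(A), then set v_{i+1} = A v_i.

One such chain is v_1 = [[0, 1, -2]]^T, v_2 = [[1, 0, 0]]^T. Check: A v_2 = [[0, 0, 0]]^T = 0.

v_1 = [[0, 1, -2]]^T, v_2 = [[1, 0, 0]]^T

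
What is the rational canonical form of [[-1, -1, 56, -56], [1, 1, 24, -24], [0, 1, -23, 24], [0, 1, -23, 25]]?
The invariant factors of A (the non-unit diagonal entries of the Smith normal form of xI - A over ℚ[x]) are (x - 5)(x + 4)(x^2 - x - 4), each dividing the next. The characteristic polynomial is their product, (x - 5)(x + 4)(x^2 - x - 4).

The rational canonical form is the block-diagonal matrix of companion matrices C(f_i):
R = [[0, 0, 0, -80], [1, 0, 0, -24], [0, 1, 0, 23], [0, 0, 1, 2]].

Note the characteristic polynomial does not split into linear factors over ℚ, so A has no Jordan form over ℚ; the rational canonical form exists over any field.

R = [[0, 0, 0, -80], [1, 0, 0, -24], [0, 1, 0, 23], [0, 0, 1, 2]]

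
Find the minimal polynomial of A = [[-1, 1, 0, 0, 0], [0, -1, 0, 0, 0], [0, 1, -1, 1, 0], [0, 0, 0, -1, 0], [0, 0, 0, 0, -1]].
The characteristic polynomial factors as (x + 1)^5. The minimal polynomial is ∏(x - λ)^{k_λ} where k_λ is the size of the largest Jordan block at λ.

For λ = -1: rank(A + I) = 2, and the largest Jordan block has size 2 (the smallest k with rank((A + I)^k) = rank((A + I)^(k+1))).

So m_A(x) = (x + 1)^2.

m_A(x) = (x + 1)^2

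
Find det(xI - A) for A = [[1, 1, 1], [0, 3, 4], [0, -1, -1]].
χ_A(x) = (x - 1)^3

xI - A = [[x - 1, -1, -1], [0, x - 3, -4], [0, 1, x + 1]].

Expanding det(xI - A) along the first row:
det(xI - A) = + (x - 1)·det([[x - 3, -4], [1, x + 1]]) - (-1)·det([[0, -4], [0, x + 1]]) + (-1)·det([[0, x - 3], [0, 1]]).

Evaluating gives χ_A(x) = x^3 - 3x^2 + 3x - 1 = (x - 1)^3.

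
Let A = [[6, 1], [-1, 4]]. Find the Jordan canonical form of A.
J = [[5, 1], [0, 5]]

The characteristic polynomial is det(xI - A) = (x - 5)^2, so the eigenvalues are 5 (algebraic multiplicity 2).

For λ = 5: rank(A - 5I) = 1, rank((A - 5I)^2) = 0. The eigenspace has dimension 2 - 1 = 1, so there is 1 Jordan block; the rank sequence gives block sizes [2].

Assembling the blocks gives the Jordan form J above.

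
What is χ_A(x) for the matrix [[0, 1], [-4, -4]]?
χ_A(x) = (x + 2)^2

xI - A = [[x, -1], [4, x + 4]].

Expanding det(xI - A) along the first row:
det(xI - A) = + (x)·det([[x + 4]]) - (-1)·det([[4]]).

Evaluating gives χ_A(x) = x^2 + 4x + 4 = (x + 2)^2.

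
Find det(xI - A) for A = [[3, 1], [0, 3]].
χ_A(x) = (x - 3)^2

xI - A = [[x - 3, -1], [0, x - 3]].

Expanding det(xI - A) along the first row:
det(xI - A) = + (x - 3)·det([[x - 3]]) - (-1)·det([[0]]).

Evaluating gives χ_A(x) = x^2 - 6x + 9 = (x - 3)^2.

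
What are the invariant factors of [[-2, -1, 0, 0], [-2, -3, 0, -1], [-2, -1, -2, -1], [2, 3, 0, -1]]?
x + 2, (x + 2)^3

The Jordan structure of A has elementary divisors (x + 2)^3, (x + 2). Arranging the block sizes at each eigenvalue in decreasing order and taking row products gives the invariant factors.

Invariant factors (smallest first, each dividing the next): x + 2, (x + 2)^3.

Check: the last factor (x + 2)^3 is the minimal polynomial, and the product (x + 2)^4 is the characteristic polynomial.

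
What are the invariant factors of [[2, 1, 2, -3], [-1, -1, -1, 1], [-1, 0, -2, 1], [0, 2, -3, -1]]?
The Jordan structure of A has elementary divisors (x + 1)^2, x^2. Arranging the block sizes at each eigenvalue in decreasing order and taking row products gives the invariant factors.

Invariant factors (smallest first, each dividing the next): x^2(x + 1)^2.

Check: the last factor x^2(x + 1)^2 is the minimal polynomial, and the product x^2(x + 1)^2 is the characteristic polynomial.

x^2(x + 1)^2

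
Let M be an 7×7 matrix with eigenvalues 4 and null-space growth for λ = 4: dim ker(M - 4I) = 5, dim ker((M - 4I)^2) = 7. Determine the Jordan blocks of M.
Jordan blocks: (4, 2), (4, 2), (4, 1), (4, 1), (4, 1)

λ = 4: successive nullity increments [5, 2] count blocks of size ≥ k; block sizes are [2, 2, 1, 1, 1].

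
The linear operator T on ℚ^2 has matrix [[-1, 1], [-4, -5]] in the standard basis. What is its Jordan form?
The characteristic polynomial is det(xI - A) = (x + 3)^2, so the eigenvalues are -3 (algebraic multiplicity 2).

For λ = -3: rank(A + 3I) = 1, rank((A + 3I)^2) = 0. The eigenspace has dimension 2 - 1 = 1, so there is 1 Jordan block; the rank sequence gives block sizes [2].

Assembling the blocks gives the Jordan form J above.

J = [[-3, 1], [0, -3]]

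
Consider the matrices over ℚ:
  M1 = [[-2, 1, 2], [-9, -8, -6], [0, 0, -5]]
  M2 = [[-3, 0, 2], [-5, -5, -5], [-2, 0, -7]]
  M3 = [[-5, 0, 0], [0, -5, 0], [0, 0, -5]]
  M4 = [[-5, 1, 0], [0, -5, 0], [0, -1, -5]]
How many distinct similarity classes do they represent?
Characteristic polynomials: χ_{M1} = (x + 5)^3, χ_{M2} = (x + 5)^3, χ_{M3} = (x + 5)^3, χ_{M4} = (x + 5)^3.

{M1, M2, M4}: invariant factors x + 5, (x + 5)^2.

{M3}: invariant factors x + 5, x + 5, x + 5.

Matrices are similar if and only if their invariant-factor lists agree; the partition into similarity classes is {M1, M2, M4}, {M3}.

2 classes: {M1, M2, M4}, {M3}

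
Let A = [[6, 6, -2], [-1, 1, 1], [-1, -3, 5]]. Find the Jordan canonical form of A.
J = [[4, 1, 0], [0, 4, 0], [0, 0, 4]]

The characteristic polynomial is det(xI - A) = (x - 4)^3, so the eigenvalues are 4 (algebraic multiplicity 3).

For λ = 4: rank(A - 4I) = 1, rank((A - 4I)^2) = 0. The eigenspace has dimension 3 - 1 = 2, so there are 2 Jordan blocks; the rank sequence gives block sizes [2, 1].

Assembling the blocks gives the Jordan form J above.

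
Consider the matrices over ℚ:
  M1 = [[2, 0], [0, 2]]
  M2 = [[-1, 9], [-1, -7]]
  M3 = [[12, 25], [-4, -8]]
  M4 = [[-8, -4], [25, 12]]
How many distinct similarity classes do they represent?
3 classes: {M1}, {M2}, {M3, M4}

Characteristic polynomials: χ_{M1} = (x - 2)^2, χ_{M2} = (x + 4)^2, χ_{M3} = (x - 2)^2, χ_{M4} = (x - 2)^2.

{M1}: invariant factors x - 2, x - 2.

{M2}: invariant factors (x + 4)^2.

{M3, M4}: invariant factors (x - 2)^2.

Matrices are similar if and only if their invariant-factor lists agree; the partition into similarity classes is {M1}, {M2}, {M3, M4}.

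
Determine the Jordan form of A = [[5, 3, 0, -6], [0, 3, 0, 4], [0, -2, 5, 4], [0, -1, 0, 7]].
J = [[5, 1, 0, 0], [0, 5, 0, 0], [0, 0, 5, 0], [0, 0, 0, 5]]

The characteristic polynomial is det(xI - A) = (x - 5)^4, so the eigenvalues are 5 (algebraic multiplicity 4).

For λ = 5: rank(A - 5I) = 1, rank((A - 5I)^2) = 0. The eigenspace has dimension 4 - 1 = 3, so there are 3 Jordan blocks; the rank sequence gives block sizes [2, 1, 1].

Assembling the blocks gives the Jordan form J above.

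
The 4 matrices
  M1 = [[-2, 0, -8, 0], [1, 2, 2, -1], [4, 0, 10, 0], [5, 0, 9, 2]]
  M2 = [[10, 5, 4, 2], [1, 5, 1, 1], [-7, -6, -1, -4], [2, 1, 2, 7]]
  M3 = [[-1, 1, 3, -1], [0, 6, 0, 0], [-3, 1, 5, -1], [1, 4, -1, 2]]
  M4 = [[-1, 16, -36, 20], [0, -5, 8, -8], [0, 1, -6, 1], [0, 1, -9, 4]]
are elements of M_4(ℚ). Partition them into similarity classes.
3 classes: {M1, M3}, {M2}, {M4}

Characteristic polynomials: χ_{M1} = (x - 6)(x - 2)^3, χ_{M2} = (x - 6)(x - 5)^3, χ_{M3} = (x - 6)(x - 2)^3, χ_{M4} = (x - 3)(x + 1)(x + 5)^2.

{M1, M3}: invariant factors (x - 6)(x - 2)^3.

{M2}: invariant factors (x - 6)(x - 5)^3.

{M4}: invariant factors (x - 3)(x + 1)(x + 5)^2.

Matrices are similar if and only if their invariant-factor lists agree; the partition into similarity classes is {M1, M3}, {M2}, {M4}.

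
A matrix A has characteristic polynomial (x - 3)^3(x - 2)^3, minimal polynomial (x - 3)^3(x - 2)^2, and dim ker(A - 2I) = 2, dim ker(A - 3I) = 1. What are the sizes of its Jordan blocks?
λ = 2: algebraic multiplicity 3 (exponent in χ_A), largest block size 2 (exponent in m_A), 2 blocks (geometric multiplicity). These force block sizes [2, 1].
λ = 3: algebraic multiplicity 3 (exponent in χ_A), largest block size 3 (exponent in m_A), 1 block (geometric multiplicity). This forces block sizes [3].

Jordan blocks: (2, 2), (2, 1), (3, 3)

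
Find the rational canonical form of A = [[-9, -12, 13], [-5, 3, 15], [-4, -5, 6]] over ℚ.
The invariant factors of A (the non-unit diagonal entries of the Smith normal form of xI - A over ℚ[x]) are x^3 + 4x - 4, each dividing the next. The characteristic polynomial is their product, x^3 + 4x - 4.

The rational canonical form is the block-diagonal matrix of companion matrices C(f_i):
R = [[0, 0, 4], [1, 0, -4], [0, 1, 0]].

Note the characteristic polynomial does not split into linear factors over ℚ, so A has no Jordan form over ℚ; the rational canonical form exists over any field.

R = [[0, 0, 4], [1, 0, -4], [0, 1, 0]]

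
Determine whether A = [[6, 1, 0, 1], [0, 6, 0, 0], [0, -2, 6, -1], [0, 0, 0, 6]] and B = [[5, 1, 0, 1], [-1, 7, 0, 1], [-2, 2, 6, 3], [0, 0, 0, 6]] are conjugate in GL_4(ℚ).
Yes.

Two matrices over a field are similar if and only if they have the same invariant factors.

Both A and B have characteristic polynomial (x - 6)^4 and minimal polynomial (x - 6)^2. Computing further, both have invariant factors (x - 6)^2, (x - 6)^2. Hence A and B are similar.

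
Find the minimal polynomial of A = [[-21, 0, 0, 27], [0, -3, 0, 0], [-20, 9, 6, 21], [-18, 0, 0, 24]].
The characteristic polynomial factors as (x - 6)^2(x + 3)^2. The minimal polynomial is ∏(x - λ)^{k_λ} where k_λ is the size of the largest Jordan block at λ.

For λ = -3: rank(A + 3I) = 2, and the largest Jordan block has size 1 (the smallest k with rank((A + 3I)^k) = rank((A + 3I)^(k+1))).
For λ = 6: rank(A - 6I) = 3, and the largest Jordan block has size 2 (the smallest k with rank((A - 6I)^k) = rank((A - 6I)^(k+1))).

So m_A(x) = (x - 6)^2(x + 3).

m_A(x) = (x - 6)^2(x + 3)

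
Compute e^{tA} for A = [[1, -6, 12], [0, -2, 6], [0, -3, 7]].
A has Jordan form J = [[1, 0, 0], [0, 1, 0], [0, 0, 4]] with A = PJP^{-1}, so e^{tA} = P e^{tJ} P^{-1}.

For a Jordan block J_k(λ), e^{tJ_k(λ)} = e^{λt} · (I + tN + t^2 N^2/2! + ... + t^{k-1} N^{k-1}/(k-1)!) where N is the nilpotent superdiagonal part.

Assembling the blocks and conjugating back gives the entries of e^{tA} as shown above.

e^{tA} = [[e^{t}, 2*(1 - e^{3*t})*e^{t}, 4*(e^{3*t} - 1)*e^{t}], [0, (2 - e^{3*t})*e^{t}, 2*(e^{3*t} - 1)*e^{t}], [0, -e^{4*t} + e^{t}, 2*e^{4*t} - e^{t}]]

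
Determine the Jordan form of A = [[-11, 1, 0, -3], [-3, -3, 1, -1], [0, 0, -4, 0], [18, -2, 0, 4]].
J = [[-4, 1, 0, 0], [0, -4, 1, 0], [0, 0, -4, 0], [0, 0, 0, -2]]

The characteristic polynomial is det(xI - A) = (x + 2)(x + 4)^3, so the eigenvalues are -4 (algebraic multiplicity 3), -2 (algebraic multiplicity 1).

For λ = -4: rank(A + 4I) = 3, rank((A + 4I)^2) = 2, rank((A + 4I)^3) = 1. The eigenspace has dimension 4 - 3 = 1, so there is 1 Jordan block; the rank sequence gives block sizes [3].

For λ = -2: algebraic multiplicity 1 gives one 1×1 block.

Assembling the blocks gives the Jordan form J above.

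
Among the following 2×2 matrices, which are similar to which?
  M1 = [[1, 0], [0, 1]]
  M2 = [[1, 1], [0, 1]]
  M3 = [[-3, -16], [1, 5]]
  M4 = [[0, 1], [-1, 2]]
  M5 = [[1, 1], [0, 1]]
2 classes: {M1}, {M2, M3, M4, M5}

Characteristic polynomials: χ_{M1} = (x - 1)^2, χ_{M2} = (x - 1)^2, χ_{M3} = (x - 1)^2, χ_{M4} = (x - 1)^2, χ_{M5} = (x - 1)^2.

{M1}: invariant factors x - 1, x - 1.

{M2, M3, M4, M5}: invariant factors (x - 1)^2.

Matrices are similar if and only if their invariant-factor lists agree; the partition into similarity classes is {M1}, {M2, M3, M4, M5}.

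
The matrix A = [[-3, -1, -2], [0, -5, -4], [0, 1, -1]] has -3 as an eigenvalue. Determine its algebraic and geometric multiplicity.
algebraic multiplicity 3, geometric multiplicity 2

The characteristic polynomial is (x + 3)^3, so the factor x + 3 appears with exponent 3: the algebraic multiplicity is 3.

rank(A + 3I) = 1, so the eigenspace has dimension 3 - 1 = 2: the geometric multiplicity is 2.

Since 2 < 3, A is not diagonalizable.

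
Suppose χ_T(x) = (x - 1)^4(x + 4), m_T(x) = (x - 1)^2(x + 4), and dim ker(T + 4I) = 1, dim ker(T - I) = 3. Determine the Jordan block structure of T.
Jordan blocks: (-4, 1), (1, 2), (1, 1), (1, 1)

λ = -4: algebraic multiplicity 1 (exponent in χ_T), largest block size 1 (exponent in m_T), 1 block (geometric multiplicity). This forces block sizes [1].
λ = 1: algebraic multiplicity 4 (exponent in χ_T), largest block size 2 (exponent in m_T), 3 blocks (geometric multiplicity). These force block sizes [2, 1, 1].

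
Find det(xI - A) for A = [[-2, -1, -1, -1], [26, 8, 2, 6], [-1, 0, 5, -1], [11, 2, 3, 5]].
χ_A(x) = (x - 4)^4

xI - A = [[x + 2, 1, 1, 1], [-26, x - 8, -2, -6], [1, 0, x - 5, 1], [-11, -2, -3, x - 5]].

Expanding det(xI - A) along the first row:
det(xI - A) = + (x + 2)·det([[x - 8, -2, -6], [0, x - 5, 1], [-2, -3, x - 5]]) - (1)·det([[-26, -2, -6], [1, x - 5, 1], [-11, -3, x - 5]]) + (1)·det([[-26, x - 8, -6], [1, 0, 1], [-11, -2, x - 5]]) - (1)·det([[-26, x - 8, -2], [1, 0, x - 5], [-11, -2, -3]]).

Evaluating gives χ_A(x) = x^4 - 16x^3 + 96x^2 - 256x + 256 = (x - 4)^4.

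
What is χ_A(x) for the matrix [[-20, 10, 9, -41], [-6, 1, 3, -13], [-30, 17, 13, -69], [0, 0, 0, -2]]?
χ_A(x) = (x + 2)^4

xI - A = [[x + 20, -10, -9, 41], [6, x - 1, -3, 13], [30, -17, x - 13, 69], [0, 0, 0, x + 2]].

Expanding det(xI - A) along the first row:
det(xI - A) = + (x + 20)·det([[x - 1, -3, 13], [-17, x - 13, 69], [0, 0, x + 2]]) - (-10)·det([[6, -3, 13], [30, x - 13, 69], [0, 0, x + 2]]) + (-9)·det([[6, x - 1, 13], [30, -17, 69], [0, 0, x + 2]]) - (41)·det([[6, x - 1, -3], [30, -17, x - 13], [0, 0, 0]]).

Evaluating gives χ_A(x) = x^4 + 8x^3 + 24x^2 + 32x + 16 = (x + 2)^4.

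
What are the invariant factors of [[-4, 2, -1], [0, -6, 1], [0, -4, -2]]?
x + 4, (x + 4)^2

The Jordan structure of A has elementary divisors (x + 4)^2, (x + 4). Arranging the block sizes at each eigenvalue in decreasing order and taking row products gives the invariant factors.

Invariant factors (smallest first, each dividing the next): x + 4, (x + 4)^2.

Check: the last factor (x + 4)^2 is the minimal polynomial, and the product (x + 4)^3 is the characteristic polynomial.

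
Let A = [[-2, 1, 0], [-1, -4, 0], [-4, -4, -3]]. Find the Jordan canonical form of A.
The characteristic polynomial is det(xI - A) = (x + 3)^3, so the eigenvalues are -3 (algebraic multiplicity 3).

For λ = -3: rank(A + 3I) = 1, rank((A + 3I)^2) = 0. The eigenspace has dimension 3 - 1 = 2, so there are 2 Jordan blocks; the rank sequence gives block sizes [2, 1].

Assembling the blocks gives the Jordan form J above.

J = [[-3, 1, 0], [0, -3, 0], [0, 0, -3]]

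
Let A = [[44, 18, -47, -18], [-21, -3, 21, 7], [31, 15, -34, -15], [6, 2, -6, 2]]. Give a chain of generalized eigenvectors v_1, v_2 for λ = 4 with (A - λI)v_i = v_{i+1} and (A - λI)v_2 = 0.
We seek v_1 ∈ ker((A - 4I)^2) \ ker(A - 4I), then set v_{i+1} = (A - 4I) v_i.

One such chain is v_1 = [[-2, 2, -1, 0]]^T, v_2 = [[3, 7, 6, -2]]^T. Check: (A - 4I) v_2 = [[0, 0, 0, 0]]^T = 0.

v_1 = [[-2, 2, -1, 0]]^T, v_2 = [[3, 7, 6, -2]]^T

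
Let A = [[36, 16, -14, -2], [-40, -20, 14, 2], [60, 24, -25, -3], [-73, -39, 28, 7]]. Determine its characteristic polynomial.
xI - A = [[x - 36, -16, 14, 2], [40, x + 20, -14, -2], [-60, -24, x + 25, 3], [73, 39, -28, x - 7]].

Expanding det(xI - A) along the first row:
det(xI - A) = + (x - 36)·det([[x + 20, -14, -2], [-24, x + 25, 3], [39, -28, x - 7]]) - (-16)·det([[40, -14, -2], [-60, x + 25, 3], [73, -28, x - 7]]) + (14)·det([[40, x + 20, -2], [-60, -24, 3], [73, 39, x - 7]]) - (2)·det([[40, x + 20, -14], [-60, -24, x + 25], [73, 39, -28]]).

Evaluating gives χ_A(x) = x^4 + 2x^3 - 23x^2 - 24x + 144 = (x - 3)^2(x + 4)^2.

χ_A(x) = (x - 3)^2(x + 4)^2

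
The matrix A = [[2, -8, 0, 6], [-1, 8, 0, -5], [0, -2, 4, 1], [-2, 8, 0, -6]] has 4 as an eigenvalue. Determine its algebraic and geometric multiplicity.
The characteristic polynomial is x^2(x - 4)^2, so the factor x - 4 appears with exponent 2: the algebraic multiplicity is 2.

rank(A - 4I) = 3, so the eigenspace has dimension 4 - 3 = 1: the geometric multiplicity is 1.

Since 1 < 2, A is not diagonalizable.

algebraic multiplicity 2, geometric multiplicity 1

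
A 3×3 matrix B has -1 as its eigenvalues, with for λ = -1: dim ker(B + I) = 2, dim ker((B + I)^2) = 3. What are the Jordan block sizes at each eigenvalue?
λ = -1: successive nullity increments [2, 1] count blocks of size ≥ k; block sizes are [2, 1].

Jordan blocks: (-1, 2), (-1, 1)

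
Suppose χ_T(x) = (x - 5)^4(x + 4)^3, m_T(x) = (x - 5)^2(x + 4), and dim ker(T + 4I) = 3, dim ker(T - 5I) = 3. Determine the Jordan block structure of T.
Jordan blocks: (-4, 1), (-4, 1), (-4, 1), (5, 2), (5, 1), (5, 1)

λ = -4: algebraic multiplicity 3 (exponent in χ_T), largest block size 1 (exponent in m_T), 3 blocks (geometric multiplicity). These force block sizes [1, 1, 1].
λ = 5: algebraic multiplicity 4 (exponent in χ_T), largest block size 2 (exponent in m_T), 3 blocks (geometric multiplicity). These force block sizes [2, 1, 1].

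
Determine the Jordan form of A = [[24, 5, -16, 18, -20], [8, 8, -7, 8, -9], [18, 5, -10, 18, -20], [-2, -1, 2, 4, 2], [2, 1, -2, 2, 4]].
The characteristic polynomial is det(xI - A) = (x - 6)^5, so the eigenvalues are 6 (algebraic multiplicity 5).

For λ = 6: rank(A - 6I) = 2, rank((A - 6I)^2) = 1, rank((A - 6I)^3) = 0. The eigenspace has dimension 5 - 2 = 3, so there are 3 Jordan blocks; the rank sequence gives block sizes [3, 1, 1].

Assembling the blocks gives the Jordan form J above.

J = [[6, 1, 0, 0, 0], [0, 6, 1, 0, 0], [0, 0, 6, 0, 0], [0, 0, 0, 6, 0], [0, 0, 0, 0, 6]]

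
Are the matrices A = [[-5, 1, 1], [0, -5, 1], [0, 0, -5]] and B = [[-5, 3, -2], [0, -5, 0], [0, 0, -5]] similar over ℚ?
Both have characteristic polynomial (x + 5)^3, but the minimal polynomial of A is (x + 5)^3 while the minimal polynomial of B is (x + 5)^2. The minimal polynomial is a similarity invariant, so A and B are not similar.

No.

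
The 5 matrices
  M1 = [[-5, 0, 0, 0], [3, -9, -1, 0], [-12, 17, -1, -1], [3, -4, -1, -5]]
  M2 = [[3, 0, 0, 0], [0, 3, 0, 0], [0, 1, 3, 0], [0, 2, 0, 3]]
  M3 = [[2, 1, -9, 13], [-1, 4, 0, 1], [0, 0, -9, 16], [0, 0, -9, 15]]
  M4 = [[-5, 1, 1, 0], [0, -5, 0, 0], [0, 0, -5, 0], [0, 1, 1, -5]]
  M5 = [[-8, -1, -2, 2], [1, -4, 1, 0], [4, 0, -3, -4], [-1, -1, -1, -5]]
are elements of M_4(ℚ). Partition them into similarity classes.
Characteristic polynomials: χ_{M1} = (x + 5)^4, χ_{M2} = (x - 3)^4, χ_{M3} = (x - 3)^4, χ_{M4} = (x + 5)^4, χ_{M5} = (x + 5)^4.

{M1, M5}: invariant factors x + 5, (x + 5)^3.

{M2}: invariant factors x - 3, x - 3, (x - 3)^2.

{M3}: invariant factors (x - 3)^2, (x - 3)^2.

{M4}: invariant factors x + 5, x + 5, (x + 5)^2.

Matrices are similar if and only if their invariant-factor lists agree; the partition into similarity classes is {M1, M5}, {M2}, {M3}, {M4}.

4 classes: {M1, M5}, {M2}, {M3}, {M4}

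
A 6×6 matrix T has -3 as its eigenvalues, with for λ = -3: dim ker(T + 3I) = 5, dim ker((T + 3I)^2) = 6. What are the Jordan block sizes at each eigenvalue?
Jordan blocks: (-3, 2), (-3, 1), (-3, 1), (-3, 1), (-3, 1)

λ = -3: successive nullity increments [5, 1] count blocks of size ≥ k; block sizes are [2, 1, 1, 1, 1].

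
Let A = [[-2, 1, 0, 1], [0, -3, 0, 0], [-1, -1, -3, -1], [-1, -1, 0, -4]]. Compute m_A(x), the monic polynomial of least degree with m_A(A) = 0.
m_A(x) = (x + 3)^2

The characteristic polynomial factors as (x + 3)^4. The minimal polynomial is ∏(x - λ)^{k_λ} where k_λ is the size of the largest Jordan block at λ.

For λ = -3: rank(A + 3I) = 1, and the largest Jordan block has size 2 (the smallest k with rank((A + 3I)^k) = rank((A + 3I)^(k+1))).

So m_A(x) = (x + 3)^2.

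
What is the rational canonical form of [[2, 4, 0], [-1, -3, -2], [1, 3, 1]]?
The invariant factors of A (the non-unit diagonal entries of the Smith normal form of xI - A over ℚ[x]) are x^3 + 3x - 2, each dividing the next. The characteristic polynomial is their product, x^3 + 3x - 2.

The rational canonical form is the block-diagonal matrix of companion matrices C(f_i):
R = [[0, 0, 2], [1, 0, -3], [0, 1, 0]].

Note the characteristic polynomial does not split into linear factors over ℚ, so A has no Jordan form over ℚ; the rational canonical form exists over any field.

R = [[0, 0, 2], [1, 0, -3], [0, 1, 0]]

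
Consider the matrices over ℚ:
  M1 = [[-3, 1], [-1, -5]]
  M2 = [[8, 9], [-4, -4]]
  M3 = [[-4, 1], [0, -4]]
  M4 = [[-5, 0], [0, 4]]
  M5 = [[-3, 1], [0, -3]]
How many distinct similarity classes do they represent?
4 classes: {M1, M3}, {M2}, {M4}, {M5}

Characteristic polynomials: χ_{M1} = (x + 4)^2, χ_{M2} = (x - 2)^2, χ_{M3} = (x + 4)^2, χ_{M4} = (x - 4)(x + 5), χ_{M5} = (x + 3)^2.

{M1, M3}: invariant factors (x + 4)^2.

{M2}: invariant factors (x - 2)^2.

{M4}: invariant factors (x - 4)(x + 5).

{M5}: invariant factors (x + 3)^2.

Matrices are similar if and only if their invariant-factor lists agree; the partition into similarity classes is {M1, M3}, {M2}, {M4}, {M5}.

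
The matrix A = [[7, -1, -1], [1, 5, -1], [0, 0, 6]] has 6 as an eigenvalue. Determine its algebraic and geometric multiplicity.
The characteristic polynomial is (x - 6)^3, so the factor x - 6 appears with exponent 3: the algebraic multiplicity is 3.

rank(A - 6I) = 1, so the eigenspace has dimension 3 - 1 = 2: the geometric multiplicity is 2.

Since 2 < 3, A is not diagonalizable.

algebraic multiplicity 3, geometric multiplicity 2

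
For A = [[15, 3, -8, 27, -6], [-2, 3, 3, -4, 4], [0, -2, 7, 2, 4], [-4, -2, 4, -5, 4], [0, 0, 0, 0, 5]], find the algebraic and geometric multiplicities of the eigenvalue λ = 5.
algebraic multiplicity 5, geometric multiplicity 3

The characteristic polynomial is (x - 5)^5, so the factor x - 5 appears with exponent 5: the algebraic multiplicity is 5.

rank(A - 5I) = 2, so the eigenspace has dimension 5 - 2 = 3: the geometric multiplicity is 3.

Since 3 < 5, A is not diagonalizable.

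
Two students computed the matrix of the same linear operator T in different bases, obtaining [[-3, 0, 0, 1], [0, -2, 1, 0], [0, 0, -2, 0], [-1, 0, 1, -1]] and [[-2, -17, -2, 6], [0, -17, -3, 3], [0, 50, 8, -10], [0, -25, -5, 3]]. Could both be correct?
Two matrices over a field are similar if and only if they have the same invariant factors.

Both A and B have characteristic polynomial (x + 2)^4 and minimal polynomial (x + 2)^3. Computing further, both have invariant factors x + 2, (x + 2)^3. Hence A and B are similar.

Yes.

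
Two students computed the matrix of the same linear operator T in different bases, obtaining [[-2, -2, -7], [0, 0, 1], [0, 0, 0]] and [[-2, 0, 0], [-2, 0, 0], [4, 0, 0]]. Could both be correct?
No.

Both have characteristic polynomial x^2(x + 2), but the minimal polynomial of A is x^2(x + 2) while the minimal polynomial of B is x(x + 2). The minimal polynomial is a similarity invariant, so A and B are not similar.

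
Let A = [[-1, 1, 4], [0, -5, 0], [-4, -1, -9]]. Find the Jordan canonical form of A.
The characteristic polynomial is det(xI - A) = (x + 5)^3, so the eigenvalues are -5 (algebraic multiplicity 3).

For λ = -5: rank(A + 5I) = 1, rank((A + 5I)^2) = 0. The eigenspace has dimension 3 - 1 = 2, so there are 2 Jordan blocks; the rank sequence gives block sizes [2, 1].

Assembling the blocks gives the Jordan form J above.

J = [[-5, 1, 0], [0, -5, 0], [0, 0, -5]]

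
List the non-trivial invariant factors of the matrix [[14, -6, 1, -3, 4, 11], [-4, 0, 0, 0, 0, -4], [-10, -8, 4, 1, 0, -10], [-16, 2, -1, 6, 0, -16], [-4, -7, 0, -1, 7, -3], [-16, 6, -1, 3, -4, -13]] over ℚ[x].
(x - 5)^2, x(x - 5)^2(x + 2)

The Jordan structure of A has elementary divisors (x + 2), x, (x - 5)^2, (x - 5)^2. Arranging the block sizes at each eigenvalue in decreasing order and taking row products gives the invariant factors.

Invariant factors (smallest first, each dividing the next): (x - 5)^2, x(x - 5)^2(x + 2).

Check: the last factor x(x - 5)^2(x + 2) is the minimal polynomial, and the product x(x - 5)^4(x + 2) is the characteristic polynomial.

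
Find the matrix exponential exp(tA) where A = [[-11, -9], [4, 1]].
A has Jordan form J = [[-5, 1], [0, -5]] with A = PJP^{-1}, so e^{tA} = P e^{tJ} P^{-1}.

For a Jordan block J_k(λ), e^{tJ_k(λ)} = e^{λt} · (I + tN + t^2 N^2/2! + ... + t^{k-1} N^{k-1}/(k-1)!) where N is the nilpotent superdiagonal part.

Assembling the blocks and conjugating back gives the entries of e^{tA} as shown above.

e^{tA} = [[(1 - 6*t)*e^{-5*t}, -9*t*e^{-5*t}], [4*t*e^{-5*t}, (6*t + 1)*e^{-5*t}]]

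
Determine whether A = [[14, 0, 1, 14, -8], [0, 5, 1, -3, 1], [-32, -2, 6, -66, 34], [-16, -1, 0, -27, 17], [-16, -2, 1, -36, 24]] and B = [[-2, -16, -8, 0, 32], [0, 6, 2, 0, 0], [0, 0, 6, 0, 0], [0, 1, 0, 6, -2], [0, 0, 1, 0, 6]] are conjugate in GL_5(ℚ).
Two matrices over a field are similar if and only if they have the same invariant factors.

Both A and B have characteristic polynomial (x - 6)^4(x + 2) and minimal polynomial (x - 6)^2(x + 2). Computing further, both have invariant factors (x - 6)^2, (x - 6)^2(x + 2). Hence A and B are similar.

Yes.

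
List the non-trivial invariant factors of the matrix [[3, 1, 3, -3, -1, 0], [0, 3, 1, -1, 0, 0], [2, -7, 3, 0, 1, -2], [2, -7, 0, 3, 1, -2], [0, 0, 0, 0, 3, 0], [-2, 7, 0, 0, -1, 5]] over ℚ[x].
x - 3, x - 3, (x - 5)(x - 3)^3

The Jordan structure of A has elementary divisors (x - 3)^3, (x - 3), (x - 3), (x - 5). Arranging the block sizes at each eigenvalue in decreasing order and taking row products gives the invariant factors.

Invariant factors (smallest first, each dividing the next): x - 3, x - 3, (x - 5)(x - 3)^3.

Check: the last factor (x - 5)(x - 3)^3 is the minimal polynomial, and the product (x - 5)(x - 3)^5 is the characteristic polynomial.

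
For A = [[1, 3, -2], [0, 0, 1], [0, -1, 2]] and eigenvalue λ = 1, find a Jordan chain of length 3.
We seek v_1 ∈ ker((A - I)^3) \ ker((A - I)^2), then set v_{i+1} = (A - I) v_i.

One such chain is v_1 = [[-1, 0, 1]]^T, v_2 = [[-2, 1, 1]]^T, v_3 = [[1, 0, 0]]^T. Check: (A - I) v_3 = [[0, 0, 0]]^T = 0.

v_1 = [[-1, 0, 1]]^T, v_2 = [[-2, 1, 1]]^T, v_3 = [[1, 0, 0]]^T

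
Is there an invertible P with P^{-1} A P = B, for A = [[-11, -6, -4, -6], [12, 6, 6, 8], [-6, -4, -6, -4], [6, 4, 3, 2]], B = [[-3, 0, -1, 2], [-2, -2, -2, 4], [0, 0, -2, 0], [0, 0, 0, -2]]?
Both have characteristic polynomial (x + 2)^3(x + 3), but the minimal polynomial of A is (x + 2)^2(x + 3) while the minimal polynomial of B is (x + 2)(x + 3). The minimal polynomial is a similarity invariant, so A and B are not similar.

No.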